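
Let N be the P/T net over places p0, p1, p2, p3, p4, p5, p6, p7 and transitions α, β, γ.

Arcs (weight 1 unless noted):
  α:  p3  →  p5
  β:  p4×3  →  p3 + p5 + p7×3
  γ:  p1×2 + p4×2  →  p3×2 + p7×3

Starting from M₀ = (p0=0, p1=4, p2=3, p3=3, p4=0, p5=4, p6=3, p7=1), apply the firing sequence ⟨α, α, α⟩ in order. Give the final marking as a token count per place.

step 1: fire α:  (p0=0, p1=4, p2=3, p3=3, p4=0, p5=4, p6=3, p7=1) → (p0=0, p1=4, p2=3, p3=2, p4=0, p5=5, p6=3, p7=1)
step 2: fire α:  (p0=0, p1=4, p2=3, p3=2, p4=0, p5=5, p6=3, p7=1) → (p0=0, p1=4, p2=3, p3=1, p4=0, p5=6, p6=3, p7=1)
step 3: fire α:  (p0=0, p1=4, p2=3, p3=1, p4=0, p5=6, p6=3, p7=1) → (p0=0, p1=4, p2=3, p3=0, p4=0, p5=7, p6=3, p7=1)

(p0=0, p1=4, p2=3, p3=0, p4=0, p5=7, p6=3, p7=1)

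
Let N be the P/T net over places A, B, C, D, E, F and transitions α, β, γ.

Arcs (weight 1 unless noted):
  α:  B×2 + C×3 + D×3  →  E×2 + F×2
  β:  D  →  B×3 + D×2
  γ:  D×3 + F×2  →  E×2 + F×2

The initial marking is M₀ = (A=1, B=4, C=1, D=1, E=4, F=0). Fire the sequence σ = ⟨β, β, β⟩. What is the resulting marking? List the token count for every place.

(A=1, B=13, C=1, D=4, E=4, F=0)

step 1: fire β:  (A=1, B=4, C=1, D=1, E=4, F=0) → (A=1, B=7, C=1, D=2, E=4, F=0)
step 2: fire β:  (A=1, B=7, C=1, D=2, E=4, F=0) → (A=1, B=10, C=1, D=3, E=4, F=0)
step 3: fire β:  (A=1, B=10, C=1, D=3, E=4, F=0) → (A=1, B=13, C=1, D=4, E=4, F=0)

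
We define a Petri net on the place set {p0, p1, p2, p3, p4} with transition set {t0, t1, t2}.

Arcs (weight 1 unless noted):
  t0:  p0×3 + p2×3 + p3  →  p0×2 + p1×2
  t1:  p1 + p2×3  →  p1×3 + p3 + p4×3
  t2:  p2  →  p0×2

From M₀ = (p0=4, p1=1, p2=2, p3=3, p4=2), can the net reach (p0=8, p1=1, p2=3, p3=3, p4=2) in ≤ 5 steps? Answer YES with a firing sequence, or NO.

NO — not reachable within 5 firings

depth 0: 1 marking
depth 1: 2 markings reached so far
depth 2: 3 markings reached so far
depth 3: 3 markings reached so far
(frontier empty at depth 3; search complete)
target is not among the 3 markings reachable within 5 steps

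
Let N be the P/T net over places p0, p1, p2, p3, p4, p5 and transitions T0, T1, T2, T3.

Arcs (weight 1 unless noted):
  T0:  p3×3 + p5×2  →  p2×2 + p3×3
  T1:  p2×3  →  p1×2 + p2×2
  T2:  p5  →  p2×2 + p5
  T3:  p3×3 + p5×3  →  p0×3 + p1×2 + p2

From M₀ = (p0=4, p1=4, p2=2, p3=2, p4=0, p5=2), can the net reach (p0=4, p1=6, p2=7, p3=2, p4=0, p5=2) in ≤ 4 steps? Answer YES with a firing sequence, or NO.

step 1: fire T2:  (p0=4, p1=4, p2=2, p3=2, p4=0, p5=2) → (p0=4, p1=4, p2=4, p3=2, p4=0, p5=2)
step 2: fire T1:  (p0=4, p1=4, p2=4, p3=2, p4=0, p5=2) → (p0=4, p1=6, p2=3, p3=2, p4=0, p5=2)
step 3: fire T2:  (p0=4, p1=6, p2=3, p3=2, p4=0, p5=2) → (p0=4, p1=6, p2=5, p3=2, p4=0, p5=2)
step 4: fire T2:  (p0=4, p1=6, p2=5, p3=2, p4=0, p5=2) → (p0=4, p1=6, p2=7, p3=2, p4=0, p5=2)

YES — reachable via ⟨T2, T1, T2, T2⟩ (4 firings)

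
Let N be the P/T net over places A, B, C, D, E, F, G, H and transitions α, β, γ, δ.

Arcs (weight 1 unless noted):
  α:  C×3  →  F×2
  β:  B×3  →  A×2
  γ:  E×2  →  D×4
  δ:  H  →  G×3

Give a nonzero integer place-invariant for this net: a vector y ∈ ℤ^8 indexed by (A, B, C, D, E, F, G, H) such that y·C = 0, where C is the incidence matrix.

y = (A:3, B:2, C:0, D:0, E:0, F:0, G:0, H:0)

Incidence matrix C (rows=places, cols=transitions):
        α    β    γ    δ
    A   0    2    0    0
    B   0   -3    0    0
    C  -3    0    0    0
    D   0    0    4    0
    E   0    0   -2    0
    F   2    0    0    0
    G   0    0    0    3
    H   0    0    0   -1

Candidate y = [3, 2, 0, 0, 0, 0, 0, 0]; check y·C column-wise:
  col α: 3·0 + 2·0 + 0·-3 + 0·2 = 0
  col β: 3·2 + 2·-3 = 0
  col γ: 3·0 + 2·0 + 0·4 + 0·-2 = 0
  col δ: 3·0 + 2·0 + 0·3 + 0·-1 = 0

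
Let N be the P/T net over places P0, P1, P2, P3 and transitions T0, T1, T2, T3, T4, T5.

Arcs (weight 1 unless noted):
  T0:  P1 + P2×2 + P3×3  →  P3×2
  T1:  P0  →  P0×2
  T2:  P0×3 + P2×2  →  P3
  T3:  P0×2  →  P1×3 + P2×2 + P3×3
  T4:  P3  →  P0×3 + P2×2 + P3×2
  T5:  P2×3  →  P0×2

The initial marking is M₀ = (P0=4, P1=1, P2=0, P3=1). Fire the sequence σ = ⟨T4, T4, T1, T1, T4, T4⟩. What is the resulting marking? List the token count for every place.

(P0=18, P1=1, P2=8, P3=5)

step 1: fire T4:  (P0=4, P1=1, P2=0, P3=1) → (P0=7, P1=1, P2=2, P3=2)
step 2: fire T4:  (P0=7, P1=1, P2=2, P3=2) → (P0=10, P1=1, P2=4, P3=3)
step 3: fire T1:  (P0=10, P1=1, P2=4, P3=3) → (P0=11, P1=1, P2=4, P3=3)
step 4: fire T1:  (P0=11, P1=1, P2=4, P3=3) → (P0=12, P1=1, P2=4, P3=3)
step 5: fire T4:  (P0=12, P1=1, P2=4, P3=3) → (P0=15, P1=1, P2=6, P3=4)
step 6: fire T4:  (P0=15, P1=1, P2=6, P3=4) → (P0=18, P1=1, P2=8, P3=5)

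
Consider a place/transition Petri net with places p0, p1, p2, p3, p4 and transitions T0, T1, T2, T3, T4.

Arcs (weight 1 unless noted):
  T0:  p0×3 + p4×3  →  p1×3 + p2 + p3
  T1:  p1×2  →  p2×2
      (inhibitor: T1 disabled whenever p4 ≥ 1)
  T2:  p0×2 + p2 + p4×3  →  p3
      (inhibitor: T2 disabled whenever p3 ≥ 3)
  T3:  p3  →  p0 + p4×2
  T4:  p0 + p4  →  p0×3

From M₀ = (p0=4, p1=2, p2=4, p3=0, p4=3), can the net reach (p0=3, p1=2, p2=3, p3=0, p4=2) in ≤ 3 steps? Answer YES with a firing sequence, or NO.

step 1: fire T2:  (p0=4, p1=2, p2=4, p3=0, p4=3) → (p0=2, p1=2, p2=3, p3=1, p4=0)
step 2: fire T3:  (p0=2, p1=2, p2=3, p3=1, p4=0) → (p0=3, p1=2, p2=3, p3=0, p4=2)

YES — reachable via ⟨T2, T3⟩ (2 firings)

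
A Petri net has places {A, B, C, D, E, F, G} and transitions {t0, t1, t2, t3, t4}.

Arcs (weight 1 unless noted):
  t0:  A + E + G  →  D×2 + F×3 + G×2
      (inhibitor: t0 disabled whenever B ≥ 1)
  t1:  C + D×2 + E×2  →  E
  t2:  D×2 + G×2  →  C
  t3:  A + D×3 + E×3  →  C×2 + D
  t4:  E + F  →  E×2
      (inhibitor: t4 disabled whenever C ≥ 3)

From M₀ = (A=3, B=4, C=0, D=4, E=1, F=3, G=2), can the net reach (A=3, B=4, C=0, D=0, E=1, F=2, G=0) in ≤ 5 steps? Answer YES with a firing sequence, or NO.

step 1: fire t2:  (A=3, B=4, C=0, D=4, E=1, F=3, G=2) → (A=3, B=4, C=1, D=2, E=1, F=3, G=0)
step 2: fire t4:  (A=3, B=4, C=1, D=2, E=1, F=3, G=0) → (A=3, B=4, C=1, D=2, E=2, F=2, G=0)
step 3: fire t1:  (A=3, B=4, C=1, D=2, E=2, F=2, G=0) → (A=3, B=4, C=0, D=0, E=1, F=2, G=0)

YES — reachable via ⟨t2, t4, t1⟩ (3 firings)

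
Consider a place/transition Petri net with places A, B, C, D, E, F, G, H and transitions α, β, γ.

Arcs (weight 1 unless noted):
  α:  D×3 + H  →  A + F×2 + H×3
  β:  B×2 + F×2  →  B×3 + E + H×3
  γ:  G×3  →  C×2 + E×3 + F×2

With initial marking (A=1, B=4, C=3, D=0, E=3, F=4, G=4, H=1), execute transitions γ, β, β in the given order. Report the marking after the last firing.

step 1: fire γ:  (A=1, B=4, C=3, D=0, E=3, F=4, G=4, H=1) → (A=1, B=4, C=5, D=0, E=6, F=6, G=1, H=1)
step 2: fire β:  (A=1, B=4, C=5, D=0, E=6, F=6, G=1, H=1) → (A=1, B=5, C=5, D=0, E=7, F=4, G=1, H=4)
step 3: fire β:  (A=1, B=5, C=5, D=0, E=7, F=4, G=1, H=4) → (A=1, B=6, C=5, D=0, E=8, F=2, G=1, H=7)

(A=1, B=6, C=5, D=0, E=8, F=2, G=1, H=7)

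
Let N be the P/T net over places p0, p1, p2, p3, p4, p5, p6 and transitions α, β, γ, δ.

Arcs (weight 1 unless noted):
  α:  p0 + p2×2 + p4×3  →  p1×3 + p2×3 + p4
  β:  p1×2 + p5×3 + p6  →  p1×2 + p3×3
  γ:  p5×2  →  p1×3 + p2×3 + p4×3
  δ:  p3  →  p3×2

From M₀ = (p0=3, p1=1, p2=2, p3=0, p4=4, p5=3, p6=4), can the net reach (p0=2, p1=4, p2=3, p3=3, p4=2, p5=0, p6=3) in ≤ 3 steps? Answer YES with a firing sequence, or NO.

step 1: fire α:  (p0=3, p1=1, p2=2, p3=0, p4=4, p5=3, p6=4) → (p0=2, p1=4, p2=3, p3=0, p4=2, p5=3, p6=4)
step 2: fire β:  (p0=2, p1=4, p2=3, p3=0, p4=2, p5=3, p6=4) → (p0=2, p1=4, p2=3, p3=3, p4=2, p5=0, p6=3)

YES — reachable via ⟨α, β⟩ (2 firings)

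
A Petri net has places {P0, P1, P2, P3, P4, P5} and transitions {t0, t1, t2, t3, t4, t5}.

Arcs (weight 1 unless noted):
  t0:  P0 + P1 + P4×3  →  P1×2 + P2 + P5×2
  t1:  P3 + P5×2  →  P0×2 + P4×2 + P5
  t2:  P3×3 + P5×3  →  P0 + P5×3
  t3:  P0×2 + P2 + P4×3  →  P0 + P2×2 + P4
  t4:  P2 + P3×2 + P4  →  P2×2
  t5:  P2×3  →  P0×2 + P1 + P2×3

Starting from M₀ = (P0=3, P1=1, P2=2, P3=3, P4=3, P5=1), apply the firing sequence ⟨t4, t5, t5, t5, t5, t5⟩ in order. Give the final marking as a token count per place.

step 1: fire t4:  (P0=3, P1=1, P2=2, P3=3, P4=3, P5=1) → (P0=3, P1=1, P2=3, P3=1, P4=2, P5=1)
step 2: fire t5:  (P0=3, P1=1, P2=3, P3=1, P4=2, P5=1) → (P0=5, P1=2, P2=3, P3=1, P4=2, P5=1)
step 3: fire t5:  (P0=5, P1=2, P2=3, P3=1, P4=2, P5=1) → (P0=7, P1=3, P2=3, P3=1, P4=2, P5=1)
step 4: fire t5:  (P0=7, P1=3, P2=3, P3=1, P4=2, P5=1) → (P0=9, P1=4, P2=3, P3=1, P4=2, P5=1)
step 5: fire t5:  (P0=9, P1=4, P2=3, P3=1, P4=2, P5=1) → (P0=11, P1=5, P2=3, P3=1, P4=2, P5=1)
step 6: fire t5:  (P0=11, P1=5, P2=3, P3=1, P4=2, P5=1) → (P0=13, P1=6, P2=3, P3=1, P4=2, P5=1)

(P0=13, P1=6, P2=3, P3=1, P4=2, P5=1)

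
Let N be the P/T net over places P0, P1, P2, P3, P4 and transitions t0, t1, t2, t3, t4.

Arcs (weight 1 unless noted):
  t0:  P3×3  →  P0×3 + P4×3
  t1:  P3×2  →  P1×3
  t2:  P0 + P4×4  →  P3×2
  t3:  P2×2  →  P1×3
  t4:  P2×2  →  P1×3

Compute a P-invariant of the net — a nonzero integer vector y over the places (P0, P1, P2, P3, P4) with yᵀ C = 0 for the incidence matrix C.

Incidence matrix C (rows=places, cols=transitions):
       t0   t1   t2   t3   t4
   P0   3    0   -1    0    0
   P1   0    3    0    3    3
   P2   0    0    0   -2   -2
   P3  -3   -2    2    0    0
   P4   3    0   -4    0    0

Candidate y = [2, 2, 3, 3, 1]; check y·C column-wise:
  col t0: 2·3 + 2·0 + 3·0 + 3·-3 + 1·3 = 0
  col t1: 2·0 + 2·3 + 3·0 + 3·-2 + 1·0 = 0
  col t2: 2·-1 + 2·0 + 3·0 + 3·2 + 1·-4 = 0
  col t3: 2·0 + 2·3 + 3·-2 + 3·0 + 1·0 = 0
  col t4: 2·0 + 2·3 + 3·-2 + 3·0 + 1·0 = 0

y = (P0:2, P1:2, P2:3, P3:3, P4:1)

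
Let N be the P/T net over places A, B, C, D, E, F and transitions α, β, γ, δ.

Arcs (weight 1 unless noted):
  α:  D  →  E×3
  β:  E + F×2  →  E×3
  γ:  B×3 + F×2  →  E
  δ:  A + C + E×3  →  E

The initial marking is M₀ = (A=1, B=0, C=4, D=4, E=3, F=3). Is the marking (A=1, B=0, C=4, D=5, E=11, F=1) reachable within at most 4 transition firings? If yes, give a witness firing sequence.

depth 0: 1 marking
depth 1: 4 markings reached so far
depth 2: 8 markings reached so far
depth 3: 12 markings reached so far
depth 4: 16 markings reached so far
target is not among the 16 markings reachable within 4 steps

NO — not reachable within 4 firings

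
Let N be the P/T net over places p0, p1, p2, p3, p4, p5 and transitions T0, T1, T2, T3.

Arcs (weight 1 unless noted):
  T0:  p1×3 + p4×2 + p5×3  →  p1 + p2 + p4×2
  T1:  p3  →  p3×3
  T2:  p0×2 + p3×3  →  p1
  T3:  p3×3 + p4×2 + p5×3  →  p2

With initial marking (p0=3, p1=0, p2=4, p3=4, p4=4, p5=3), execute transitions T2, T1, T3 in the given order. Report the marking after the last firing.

(p0=1, p1=1, p2=5, p3=0, p4=2, p5=0)

step 1: fire T2:  (p0=3, p1=0, p2=4, p3=4, p4=4, p5=3) → (p0=1, p1=1, p2=4, p3=1, p4=4, p5=3)
step 2: fire T1:  (p0=1, p1=1, p2=4, p3=1, p4=4, p5=3) → (p0=1, p1=1, p2=4, p3=3, p4=4, p5=3)
step 3: fire T3:  (p0=1, p1=1, p2=4, p3=3, p4=4, p5=3) → (p0=1, p1=1, p2=5, p3=0, p4=2, p5=0)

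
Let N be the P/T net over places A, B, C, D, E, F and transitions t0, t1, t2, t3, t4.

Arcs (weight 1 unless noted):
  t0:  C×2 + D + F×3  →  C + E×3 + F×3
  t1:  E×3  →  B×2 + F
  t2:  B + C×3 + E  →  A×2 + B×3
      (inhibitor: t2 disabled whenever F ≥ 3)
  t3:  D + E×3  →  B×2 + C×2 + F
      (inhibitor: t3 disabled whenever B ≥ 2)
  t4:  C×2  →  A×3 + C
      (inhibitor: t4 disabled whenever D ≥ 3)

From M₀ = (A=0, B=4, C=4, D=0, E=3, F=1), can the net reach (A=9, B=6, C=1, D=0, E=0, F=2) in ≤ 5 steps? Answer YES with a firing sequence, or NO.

YES — reachable via ⟨t1, t4, t4, t4⟩ (4 firings)

step 1: fire t1:  (A=0, B=4, C=4, D=0, E=3, F=1) → (A=0, B=6, C=4, D=0, E=0, F=2)
step 2: fire t4:  (A=0, B=6, C=4, D=0, E=0, F=2) → (A=3, B=6, C=3, D=0, E=0, F=2)
step 3: fire t4:  (A=3, B=6, C=3, D=0, E=0, F=2) → (A=6, B=6, C=2, D=0, E=0, F=2)
step 4: fire t4:  (A=6, B=6, C=2, D=0, E=0, F=2) → (A=9, B=6, C=1, D=0, E=0, F=2)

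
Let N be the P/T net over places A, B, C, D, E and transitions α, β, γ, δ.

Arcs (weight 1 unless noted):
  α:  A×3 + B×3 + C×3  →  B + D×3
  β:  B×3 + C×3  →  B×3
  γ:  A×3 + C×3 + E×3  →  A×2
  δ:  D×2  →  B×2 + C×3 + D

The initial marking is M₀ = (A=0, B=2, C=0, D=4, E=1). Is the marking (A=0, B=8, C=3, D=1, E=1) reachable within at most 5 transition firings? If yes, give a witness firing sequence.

step 1: fire δ:  (A=0, B=2, C=0, D=4, E=1) → (A=0, B=4, C=3, D=3, E=1)
step 2: fire β:  (A=0, B=4, C=3, D=3, E=1) → (A=0, B=4, C=0, D=3, E=1)
step 3: fire δ:  (A=0, B=4, C=0, D=3, E=1) → (A=0, B=6, C=3, D=2, E=1)
step 4: fire β:  (A=0, B=6, C=3, D=2, E=1) → (A=0, B=6, C=0, D=2, E=1)
step 5: fire δ:  (A=0, B=6, C=0, D=2, E=1) → (A=0, B=8, C=3, D=1, E=1)

YES — reachable via ⟨δ, β, δ, β, δ⟩ (5 firings)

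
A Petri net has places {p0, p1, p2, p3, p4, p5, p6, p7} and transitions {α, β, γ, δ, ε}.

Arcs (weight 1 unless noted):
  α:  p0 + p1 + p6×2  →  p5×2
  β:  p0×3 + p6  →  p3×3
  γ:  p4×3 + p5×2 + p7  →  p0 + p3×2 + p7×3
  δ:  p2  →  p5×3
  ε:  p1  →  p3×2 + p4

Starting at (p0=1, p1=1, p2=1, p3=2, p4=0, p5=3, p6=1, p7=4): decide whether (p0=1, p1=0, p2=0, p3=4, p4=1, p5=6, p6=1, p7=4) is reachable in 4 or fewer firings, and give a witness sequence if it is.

YES — reachable via ⟨δ, ε⟩ (2 firings)

step 1: fire δ:  (p0=1, p1=1, p2=1, p3=2, p4=0, p5=3, p6=1, p7=4) → (p0=1, p1=1, p2=0, p3=2, p4=0, p5=6, p6=1, p7=4)
step 2: fire ε:  (p0=1, p1=1, p2=0, p3=2, p4=0, p5=6, p6=1, p7=4) → (p0=1, p1=0, p2=0, p3=4, p4=1, p5=6, p6=1, p7=4)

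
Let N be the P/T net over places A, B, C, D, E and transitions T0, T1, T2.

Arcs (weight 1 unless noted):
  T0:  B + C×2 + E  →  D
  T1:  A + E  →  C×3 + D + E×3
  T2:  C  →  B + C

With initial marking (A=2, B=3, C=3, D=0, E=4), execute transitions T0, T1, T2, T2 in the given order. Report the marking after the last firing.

(A=1, B=4, C=4, D=2, E=5)

step 1: fire T0:  (A=2, B=3, C=3, D=0, E=4) → (A=2, B=2, C=1, D=1, E=3)
step 2: fire T1:  (A=2, B=2, C=1, D=1, E=3) → (A=1, B=2, C=4, D=2, E=5)
step 3: fire T2:  (A=1, B=2, C=4, D=2, E=5) → (A=1, B=3, C=4, D=2, E=5)
step 4: fire T2:  (A=1, B=3, C=4, D=2, E=5) → (A=1, B=4, C=4, D=2, E=5)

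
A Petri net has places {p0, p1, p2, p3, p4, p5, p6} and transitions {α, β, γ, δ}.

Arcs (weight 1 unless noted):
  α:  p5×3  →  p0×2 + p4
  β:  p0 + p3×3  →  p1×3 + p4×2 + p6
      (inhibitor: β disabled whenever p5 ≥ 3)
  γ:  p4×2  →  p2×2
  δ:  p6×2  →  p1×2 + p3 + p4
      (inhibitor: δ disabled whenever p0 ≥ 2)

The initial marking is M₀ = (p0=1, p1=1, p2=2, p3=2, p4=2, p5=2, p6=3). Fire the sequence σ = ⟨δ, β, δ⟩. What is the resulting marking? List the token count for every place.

step 1: fire δ:  (p0=1, p1=1, p2=2, p3=2, p4=2, p5=2, p6=3) → (p0=1, p1=3, p2=2, p3=3, p4=3, p5=2, p6=1)
step 2: fire β:  (p0=1, p1=3, p2=2, p3=3, p4=3, p5=2, p6=1) → (p0=0, p1=6, p2=2, p3=0, p4=5, p5=2, p6=2)
step 3: fire δ:  (p0=0, p1=6, p2=2, p3=0, p4=5, p5=2, p6=2) → (p0=0, p1=8, p2=2, p3=1, p4=6, p5=2, p6=0)

(p0=0, p1=8, p2=2, p3=1, p4=6, p5=2, p6=0)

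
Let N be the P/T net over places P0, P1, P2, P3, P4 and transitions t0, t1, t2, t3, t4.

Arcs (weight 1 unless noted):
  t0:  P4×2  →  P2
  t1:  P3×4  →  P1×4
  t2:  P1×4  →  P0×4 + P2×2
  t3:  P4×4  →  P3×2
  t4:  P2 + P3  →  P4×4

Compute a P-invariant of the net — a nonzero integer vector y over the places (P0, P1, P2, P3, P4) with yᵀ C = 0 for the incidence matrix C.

y = (P0:1, P1:2, P2:2, P3:2, P4:1)

Incidence matrix C (rows=places, cols=transitions):
       t0   t1   t2   t3   t4
   P0   0    0    4    0    0
   P1   0    4   -4    0    0
   P2   1    0    2    0   -1
   P3   0   -4    0    2   -1
   P4  -2    0    0   -4    4

Candidate y = [1, 2, 2, 2, 1]; check y·C column-wise:
  col t0: 1·0 + 2·0 + 2·1 + 2·0 + 1·-2 = 0
  col t1: 1·0 + 2·4 + 2·0 + 2·-4 + 1·0 = 0
  col t2: 1·4 + 2·-4 + 2·2 + 2·0 + 1·0 = 0
  col t3: 1·0 + 2·0 + 2·0 + 2·2 + 1·-4 = 0
  col t4: 1·0 + 2·0 + 2·-1 + 2·-1 + 1·4 = 0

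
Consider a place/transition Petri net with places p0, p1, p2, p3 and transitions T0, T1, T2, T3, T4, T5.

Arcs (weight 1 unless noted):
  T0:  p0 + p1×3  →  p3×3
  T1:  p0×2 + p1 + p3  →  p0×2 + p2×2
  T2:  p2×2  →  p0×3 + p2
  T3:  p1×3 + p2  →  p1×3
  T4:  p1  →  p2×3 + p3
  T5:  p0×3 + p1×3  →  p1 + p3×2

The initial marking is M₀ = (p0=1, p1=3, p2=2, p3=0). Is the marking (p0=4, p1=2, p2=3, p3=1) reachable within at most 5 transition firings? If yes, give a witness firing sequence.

YES — reachable via ⟨T2, T3, T4⟩ (3 firings)

step 1: fire T2:  (p0=1, p1=3, p2=2, p3=0) → (p0=4, p1=3, p2=1, p3=0)
step 2: fire T3:  (p0=4, p1=3, p2=1, p3=0) → (p0=4, p1=3, p2=0, p3=0)
step 3: fire T4:  (p0=4, p1=3, p2=0, p3=0) → (p0=4, p1=2, p2=3, p3=1)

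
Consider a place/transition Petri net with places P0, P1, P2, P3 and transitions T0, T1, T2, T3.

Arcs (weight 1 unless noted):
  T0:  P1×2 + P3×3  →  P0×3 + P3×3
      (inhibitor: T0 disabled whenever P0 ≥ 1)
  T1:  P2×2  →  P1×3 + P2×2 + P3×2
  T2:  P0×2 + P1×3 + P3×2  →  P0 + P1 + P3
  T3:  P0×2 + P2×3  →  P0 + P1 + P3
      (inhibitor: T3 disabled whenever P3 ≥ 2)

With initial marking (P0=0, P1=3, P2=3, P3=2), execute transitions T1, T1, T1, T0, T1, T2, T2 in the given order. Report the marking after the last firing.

(P0=1, P1=9, P2=3, P3=8)

step 1: fire T1:  (P0=0, P1=3, P2=3, P3=2) → (P0=0, P1=6, P2=3, P3=4)
step 2: fire T1:  (P0=0, P1=6, P2=3, P3=4) → (P0=0, P1=9, P2=3, P3=6)
step 3: fire T1:  (P0=0, P1=9, P2=3, P3=6) → (P0=0, P1=12, P2=3, P3=8)
step 4: fire T0:  (P0=0, P1=12, P2=3, P3=8) → (P0=3, P1=10, P2=3, P3=8)
step 5: fire T1:  (P0=3, P1=10, P2=3, P3=8) → (P0=3, P1=13, P2=3, P3=10)
step 6: fire T2:  (P0=3, P1=13, P2=3, P3=10) → (P0=2, P1=11, P2=3, P3=9)
step 7: fire T2:  (P0=2, P1=11, P2=3, P3=9) → (P0=1, P1=9, P2=3, P3=8)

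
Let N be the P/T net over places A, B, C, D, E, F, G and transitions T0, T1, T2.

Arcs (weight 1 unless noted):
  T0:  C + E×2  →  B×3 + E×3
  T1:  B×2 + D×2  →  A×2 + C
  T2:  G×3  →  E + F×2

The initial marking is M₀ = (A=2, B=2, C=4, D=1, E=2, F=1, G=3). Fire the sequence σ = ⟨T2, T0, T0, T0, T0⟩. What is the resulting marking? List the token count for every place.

(A=2, B=14, C=0, D=1, E=7, F=3, G=0)

step 1: fire T2:  (A=2, B=2, C=4, D=1, E=2, F=1, G=3) → (A=2, B=2, C=4, D=1, E=3, F=3, G=0)
step 2: fire T0:  (A=2, B=2, C=4, D=1, E=3, F=3, G=0) → (A=2, B=5, C=3, D=1, E=4, F=3, G=0)
step 3: fire T0:  (A=2, B=5, C=3, D=1, E=4, F=3, G=0) → (A=2, B=8, C=2, D=1, E=5, F=3, G=0)
step 4: fire T0:  (A=2, B=8, C=2, D=1, E=5, F=3, G=0) → (A=2, B=11, C=1, D=1, E=6, F=3, G=0)
step 5: fire T0:  (A=2, B=11, C=1, D=1, E=6, F=3, G=0) → (A=2, B=14, C=0, D=1, E=7, F=3, G=0)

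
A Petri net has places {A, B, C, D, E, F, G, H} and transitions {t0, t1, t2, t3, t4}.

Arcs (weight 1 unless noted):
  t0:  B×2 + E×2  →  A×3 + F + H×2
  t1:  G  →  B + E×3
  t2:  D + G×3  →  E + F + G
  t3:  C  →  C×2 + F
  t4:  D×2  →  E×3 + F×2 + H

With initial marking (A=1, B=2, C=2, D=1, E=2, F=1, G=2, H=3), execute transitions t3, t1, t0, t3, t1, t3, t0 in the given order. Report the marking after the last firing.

(A=7, B=0, C=5, D=1, E=4, F=6, G=0, H=7)

step 1: fire t3:  (A=1, B=2, C=2, D=1, E=2, F=1, G=2, H=3) → (A=1, B=2, C=3, D=1, E=2, F=2, G=2, H=3)
step 2: fire t1:  (A=1, B=2, C=3, D=1, E=2, F=2, G=2, H=3) → (A=1, B=3, C=3, D=1, E=5, F=2, G=1, H=3)
step 3: fire t0:  (A=1, B=3, C=3, D=1, E=5, F=2, G=1, H=3) → (A=4, B=1, C=3, D=1, E=3, F=3, G=1, H=5)
step 4: fire t3:  (A=4, B=1, C=3, D=1, E=3, F=3, G=1, H=5) → (A=4, B=1, C=4, D=1, E=3, F=4, G=1, H=5)
step 5: fire t1:  (A=4, B=1, C=4, D=1, E=3, F=4, G=1, H=5) → (A=4, B=2, C=4, D=1, E=6, F=4, G=0, H=5)
step 6: fire t3:  (A=4, B=2, C=4, D=1, E=6, F=4, G=0, H=5) → (A=4, B=2, C=5, D=1, E=6, F=5, G=0, H=5)
step 7: fire t0:  (A=4, B=2, C=5, D=1, E=6, F=5, G=0, H=5) → (A=7, B=0, C=5, D=1, E=4, F=6, G=0, H=7)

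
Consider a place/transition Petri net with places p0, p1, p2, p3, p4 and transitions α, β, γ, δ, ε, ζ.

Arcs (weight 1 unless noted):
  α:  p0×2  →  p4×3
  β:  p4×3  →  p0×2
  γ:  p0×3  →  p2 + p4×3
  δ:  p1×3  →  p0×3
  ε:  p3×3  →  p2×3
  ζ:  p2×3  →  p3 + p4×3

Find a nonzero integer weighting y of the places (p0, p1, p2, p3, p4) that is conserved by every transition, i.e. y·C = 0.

y = (p0:3, p1:3, p2:3, p3:3, p4:2)

Incidence matrix C (rows=places, cols=transitions):
        α    β    γ    δ    ε    ζ
   p0  -2    2   -3    3    0    0
   p1   0    0    0   -3    0    0
   p2   0    0    1    0    3   -3
   p3   0    0    0    0   -3    1
   p4   3   -3    3    0    0    3

Candidate y = [3, 3, 3, 3, 2]; check y·C column-wise:
  col α: 3·-2 + 3·0 + 3·0 + 3·0 + 2·3 = 0
  col β: 3·2 + 3·0 + 3·0 + 3·0 + 2·-3 = 0
  col γ: 3·-3 + 3·0 + 3·1 + 3·0 + 2·3 = 0
  col δ: 3·3 + 3·-3 + 3·0 + 3·0 + 2·0 = 0
  col ε: 3·0 + 3·0 + 3·3 + 3·-3 + 2·0 = 0
  col ζ: 3·0 + 3·0 + 3·-3 + 3·1 + 2·3 = 0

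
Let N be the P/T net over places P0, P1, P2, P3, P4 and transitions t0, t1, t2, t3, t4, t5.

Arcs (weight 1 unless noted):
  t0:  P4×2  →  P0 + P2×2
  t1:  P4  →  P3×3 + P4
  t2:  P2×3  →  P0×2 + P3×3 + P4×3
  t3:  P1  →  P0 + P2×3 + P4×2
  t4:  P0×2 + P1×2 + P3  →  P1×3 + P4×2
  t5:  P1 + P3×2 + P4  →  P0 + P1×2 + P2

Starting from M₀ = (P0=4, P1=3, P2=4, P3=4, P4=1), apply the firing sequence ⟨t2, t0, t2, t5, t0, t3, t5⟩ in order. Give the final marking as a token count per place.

(P0=13, P1=4, P2=7, P3=6, P4=3)

step 1: fire t2:  (P0=4, P1=3, P2=4, P3=4, P4=1) → (P0=6, P1=3, P2=1, P3=7, P4=4)
step 2: fire t0:  (P0=6, P1=3, P2=1, P3=7, P4=4) → (P0=7, P1=3, P2=3, P3=7, P4=2)
step 3: fire t2:  (P0=7, P1=3, P2=3, P3=7, P4=2) → (P0=9, P1=3, P2=0, P3=10, P4=5)
step 4: fire t5:  (P0=9, P1=3, P2=0, P3=10, P4=5) → (P0=10, P1=4, P2=1, P3=8, P4=4)
step 5: fire t0:  (P0=10, P1=4, P2=1, P3=8, P4=4) → (P0=11, P1=4, P2=3, P3=8, P4=2)
step 6: fire t3:  (P0=11, P1=4, P2=3, P3=8, P4=2) → (P0=12, P1=3, P2=6, P3=8, P4=4)
step 7: fire t5:  (P0=12, P1=3, P2=6, P3=8, P4=4) → (P0=13, P1=4, P2=7, P3=6, P4=3)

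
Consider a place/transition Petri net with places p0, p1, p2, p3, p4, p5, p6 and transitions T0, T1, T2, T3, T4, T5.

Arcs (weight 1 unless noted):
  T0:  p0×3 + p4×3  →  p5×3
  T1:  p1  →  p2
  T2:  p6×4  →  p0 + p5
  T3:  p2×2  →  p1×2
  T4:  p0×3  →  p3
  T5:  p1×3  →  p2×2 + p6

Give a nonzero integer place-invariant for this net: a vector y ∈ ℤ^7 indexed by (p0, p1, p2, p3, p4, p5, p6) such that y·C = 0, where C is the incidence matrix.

Incidence matrix C (rows=places, cols=transitions):
       T0   T1   T2   T3   T4   T5
   p0  -3    0    1    0   -3    0
   p1   0   -1    0    2    0   -3
   p2   0    1    0   -2    0    2
   p3   0    0    0    0    1    0
   p4  -3    0    0    0    0    0
   p5   3    0    1    0    0    0
   p6   0    0   -4    0    0    1

Candidate y = [1, 0, 0, 3, -2, -1, 0]; check y·C column-wise:
  col T0: 1·-3 + 3·0 + -2·-3 + -1·3 = 0
  col T1: 1·0 + 0·-1 + 0·1 + 3·0 + -2·0 + -1·0 = 0
  col T2: 1·1 + 3·0 + -2·0 + -1·1 + 0·-4 = 0
  col T3: 1·0 + 0·2 + 0·-2 + 3·0 + -2·0 + -1·0 = 0
  col T4: 1·-3 + 3·1 + -2·0 + -1·0 = 0
  col T5: 1·0 + 0·-3 + 0·2 + 3·0 + -2·0 + -1·0 + 0·1 = 0

y = (p0:1, p1:0, p2:0, p3:3, p4:-2, p5:-1, p6:0)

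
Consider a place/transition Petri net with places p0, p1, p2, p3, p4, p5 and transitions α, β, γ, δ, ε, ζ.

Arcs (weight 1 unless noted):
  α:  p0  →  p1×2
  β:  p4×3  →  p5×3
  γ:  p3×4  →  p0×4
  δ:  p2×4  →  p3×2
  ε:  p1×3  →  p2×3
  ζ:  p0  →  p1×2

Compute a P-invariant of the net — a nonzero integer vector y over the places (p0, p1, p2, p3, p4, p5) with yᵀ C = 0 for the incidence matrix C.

y = (p0:2, p1:1, p2:1, p3:2, p4:0, p5:0)

Incidence matrix C (rows=places, cols=transitions):
        α    β    γ    δ    ε    ζ
   p0  -1    0    4    0    0   -1
   p1   2    0    0    0   -3    2
   p2   0    0    0   -4    3    0
   p3   0    0   -4    2    0    0
   p4   0   -3    0    0    0    0
   p5   0    3    0    0    0    0

Candidate y = [2, 1, 1, 2, 0, 0]; check y·C column-wise:
  col α: 2·-1 + 1·2 + 1·0 + 2·0 = 0
  col β: 2·0 + 1·0 + 1·0 + 2·0 + 0·-3 + 0·3 = 0
  col γ: 2·4 + 1·0 + 1·0 + 2·-4 = 0
  col δ: 2·0 + 1·0 + 1·-4 + 2·2 = 0
  col ε: 2·0 + 1·-3 + 1·3 + 2·0 = 0
  col ζ: 2·-1 + 1·2 + 1·0 + 2·0 = 0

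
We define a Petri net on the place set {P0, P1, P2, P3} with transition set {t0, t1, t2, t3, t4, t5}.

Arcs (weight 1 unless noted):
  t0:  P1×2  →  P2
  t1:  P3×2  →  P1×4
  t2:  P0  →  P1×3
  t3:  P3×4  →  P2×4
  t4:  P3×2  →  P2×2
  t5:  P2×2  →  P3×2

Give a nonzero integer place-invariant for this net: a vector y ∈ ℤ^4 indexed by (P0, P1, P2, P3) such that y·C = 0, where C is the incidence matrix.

y = (P0:3, P1:1, P2:2, P3:2)

Incidence matrix C (rows=places, cols=transitions):
       t0   t1   t2   t3   t4   t5
   P0   0    0   -1    0    0    0
   P1  -2    4    3    0    0    0
   P2   1    0    0    4    2   -2
   P3   0   -2    0   -4   -2    2

Candidate y = [3, 1, 2, 2]; check y·C column-wise:
  col t0: 3·0 + 1·-2 + 2·1 + 2·0 = 0
  col t1: 3·0 + 1·4 + 2·0 + 2·-2 = 0
  col t2: 3·-1 + 1·3 + 2·0 + 2·0 = 0
  col t3: 3·0 + 1·0 + 2·4 + 2·-4 = 0
  col t4: 3·0 + 1·0 + 2·2 + 2·-2 = 0
  col t5: 3·0 + 1·0 + 2·-2 + 2·2 = 0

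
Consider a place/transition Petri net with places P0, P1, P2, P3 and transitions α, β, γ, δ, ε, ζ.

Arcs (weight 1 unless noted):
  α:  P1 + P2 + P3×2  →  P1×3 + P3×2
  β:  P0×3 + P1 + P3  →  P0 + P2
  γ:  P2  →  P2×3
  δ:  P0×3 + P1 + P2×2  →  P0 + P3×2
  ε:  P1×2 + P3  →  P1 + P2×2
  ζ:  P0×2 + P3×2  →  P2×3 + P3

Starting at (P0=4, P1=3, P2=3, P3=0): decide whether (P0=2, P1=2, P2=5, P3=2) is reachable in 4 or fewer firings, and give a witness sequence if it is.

step 1: fire γ:  (P0=4, P1=3, P2=3, P3=0) → (P0=4, P1=3, P2=5, P3=0)
step 2: fire γ:  (P0=4, P1=3, P2=5, P3=0) → (P0=4, P1=3, P2=7, P3=0)
step 3: fire δ:  (P0=4, P1=3, P2=7, P3=0) → (P0=2, P1=2, P2=5, P3=2)

YES — reachable via ⟨γ, γ, δ⟩ (3 firings)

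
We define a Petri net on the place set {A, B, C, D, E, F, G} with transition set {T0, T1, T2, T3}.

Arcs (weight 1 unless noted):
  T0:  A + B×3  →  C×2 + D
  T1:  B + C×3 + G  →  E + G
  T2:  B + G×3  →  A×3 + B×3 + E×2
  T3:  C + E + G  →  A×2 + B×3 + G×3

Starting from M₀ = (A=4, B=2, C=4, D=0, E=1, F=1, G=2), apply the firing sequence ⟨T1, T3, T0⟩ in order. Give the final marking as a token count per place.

step 1: fire T1:  (A=4, B=2, C=4, D=0, E=1, F=1, G=2) → (A=4, B=1, C=1, D=0, E=2, F=1, G=2)
step 2: fire T3:  (A=4, B=1, C=1, D=0, E=2, F=1, G=2) → (A=6, B=4, C=0, D=0, E=1, F=1, G=4)
step 3: fire T0:  (A=6, B=4, C=0, D=0, E=1, F=1, G=4) → (A=5, B=1, C=2, D=1, E=1, F=1, G=4)

(A=5, B=1, C=2, D=1, E=1, F=1, G=4)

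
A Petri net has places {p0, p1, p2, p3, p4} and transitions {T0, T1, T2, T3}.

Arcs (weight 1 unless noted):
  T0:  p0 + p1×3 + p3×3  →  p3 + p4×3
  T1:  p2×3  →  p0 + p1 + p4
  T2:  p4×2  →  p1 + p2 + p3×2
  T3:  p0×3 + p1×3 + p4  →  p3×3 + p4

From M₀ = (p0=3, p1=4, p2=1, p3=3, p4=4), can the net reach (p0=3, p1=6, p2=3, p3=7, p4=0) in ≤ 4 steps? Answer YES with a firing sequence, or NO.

YES — reachable via ⟨T2, T2⟩ (2 firings)

step 1: fire T2:  (p0=3, p1=4, p2=1, p3=3, p4=4) → (p0=3, p1=5, p2=2, p3=5, p4=2)
step 2: fire T2:  (p0=3, p1=5, p2=2, p3=5, p4=2) → (p0=3, p1=6, p2=3, p3=7, p4=0)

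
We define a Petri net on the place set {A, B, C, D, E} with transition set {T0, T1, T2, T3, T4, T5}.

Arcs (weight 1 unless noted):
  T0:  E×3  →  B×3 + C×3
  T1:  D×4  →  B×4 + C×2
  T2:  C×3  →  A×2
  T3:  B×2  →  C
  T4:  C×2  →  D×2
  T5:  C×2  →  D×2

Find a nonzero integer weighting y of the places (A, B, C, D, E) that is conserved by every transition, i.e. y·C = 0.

Incidence matrix C (rows=places, cols=transitions):
       T0   T1   T2   T3   T4   T5
    A   0    0    2    0    0    0
    B   3    4    0   -2    0    0
    C   3    2   -3    1   -2   -2
    D   0   -4    0    0    2    2
    E  -3    0    0    0    0    0

Candidate y = [3, 1, 2, 2, 3]; check y·C column-wise:
  col T0: 3·0 + 1·3 + 2·3 + 2·0 + 3·-3 = 0
  col T1: 3·0 + 1·4 + 2·2 + 2·-4 + 3·0 = 0
  col T2: 3·2 + 1·0 + 2·-3 + 2·0 + 3·0 = 0
  col T3: 3·0 + 1·-2 + 2·1 + 2·0 + 3·0 = 0
  col T4: 3·0 + 1·0 + 2·-2 + 2·2 + 3·0 = 0
  col T5: 3·0 + 1·0 + 2·-2 + 2·2 + 3·0 = 0

y = (A:3, B:1, C:2, D:2, E:3)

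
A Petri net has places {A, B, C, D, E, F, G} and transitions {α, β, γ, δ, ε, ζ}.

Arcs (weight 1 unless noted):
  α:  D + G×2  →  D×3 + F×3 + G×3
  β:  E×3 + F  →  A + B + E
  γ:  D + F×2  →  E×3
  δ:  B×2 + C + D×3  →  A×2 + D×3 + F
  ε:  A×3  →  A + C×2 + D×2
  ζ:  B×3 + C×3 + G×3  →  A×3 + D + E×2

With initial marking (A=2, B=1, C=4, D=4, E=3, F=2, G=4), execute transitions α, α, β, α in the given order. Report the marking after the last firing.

step 1: fire α:  (A=2, B=1, C=4, D=4, E=3, F=2, G=4) → (A=2, B=1, C=4, D=6, E=3, F=5, G=5)
step 2: fire α:  (A=2, B=1, C=4, D=6, E=3, F=5, G=5) → (A=2, B=1, C=4, D=8, E=3, F=8, G=6)
step 3: fire β:  (A=2, B=1, C=4, D=8, E=3, F=8, G=6) → (A=3, B=2, C=4, D=8, E=1, F=7, G=6)
step 4: fire α:  (A=3, B=2, C=4, D=8, E=1, F=7, G=6) → (A=3, B=2, C=4, D=10, E=1, F=10, G=7)

(A=3, B=2, C=4, D=10, E=1, F=10, G=7)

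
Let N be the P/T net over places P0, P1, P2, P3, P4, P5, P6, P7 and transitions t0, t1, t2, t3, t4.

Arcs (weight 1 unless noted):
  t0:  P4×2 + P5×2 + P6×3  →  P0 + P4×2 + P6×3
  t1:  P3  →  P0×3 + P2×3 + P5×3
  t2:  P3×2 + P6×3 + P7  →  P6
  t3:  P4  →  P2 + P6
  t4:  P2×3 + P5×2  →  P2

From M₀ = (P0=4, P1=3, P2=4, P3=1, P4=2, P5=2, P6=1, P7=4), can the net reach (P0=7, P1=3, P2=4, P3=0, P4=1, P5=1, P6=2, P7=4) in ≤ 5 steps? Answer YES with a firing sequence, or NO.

step 1: fire t1:  (P0=4, P1=3, P2=4, P3=1, P4=2, P5=2, P6=1, P7=4) → (P0=7, P1=3, P2=7, P3=0, P4=2, P5=5, P6=1, P7=4)
step 2: fire t3:  (P0=7, P1=3, P2=7, P3=0, P4=2, P5=5, P6=1, P7=4) → (P0=7, P1=3, P2=8, P3=0, P4=1, P5=5, P6=2, P7=4)
step 3: fire t4:  (P0=7, P1=3, P2=8, P3=0, P4=1, P5=5, P6=2, P7=4) → (P0=7, P1=3, P2=6, P3=0, P4=1, P5=3, P6=2, P7=4)
step 4: fire t4:  (P0=7, P1=3, P2=6, P3=0, P4=1, P5=3, P6=2, P7=4) → (P0=7, P1=3, P2=4, P3=0, P4=1, P5=1, P6=2, P7=4)

YES — reachable via ⟨t1, t3, t4, t4⟩ (4 firings)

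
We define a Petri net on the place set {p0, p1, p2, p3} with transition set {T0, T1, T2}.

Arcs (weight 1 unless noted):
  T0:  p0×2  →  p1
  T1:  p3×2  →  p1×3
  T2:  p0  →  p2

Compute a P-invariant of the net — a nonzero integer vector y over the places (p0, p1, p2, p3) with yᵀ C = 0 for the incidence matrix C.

Incidence matrix C (rows=places, cols=transitions):
       T0   T1   T2
   p0  -2    0   -1
   p1   1    3    0
   p2   0    0    1
   p3   0   -2    0

Candidate y = [1, 2, 1, 3]; check y·C column-wise:
  col T0: 1·-2 + 2·1 + 1·0 + 3·0 = 0
  col T1: 1·0 + 2·3 + 1·0 + 3·-2 = 0
  col T2: 1·-1 + 2·0 + 1·1 + 3·0 = 0

y = (p0:1, p1:2, p2:1, p3:3)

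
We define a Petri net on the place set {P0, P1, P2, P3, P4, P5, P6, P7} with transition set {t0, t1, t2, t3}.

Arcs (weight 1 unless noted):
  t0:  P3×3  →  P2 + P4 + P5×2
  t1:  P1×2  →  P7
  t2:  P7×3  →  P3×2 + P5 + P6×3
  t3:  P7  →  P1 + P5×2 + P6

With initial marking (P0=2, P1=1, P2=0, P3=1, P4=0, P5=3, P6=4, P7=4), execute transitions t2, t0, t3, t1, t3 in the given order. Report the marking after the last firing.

step 1: fire t2:  (P0=2, P1=1, P2=0, P3=1, P4=0, P5=3, P6=4, P7=4) → (P0=2, P1=1, P2=0, P3=3, P4=0, P5=4, P6=7, P7=1)
step 2: fire t0:  (P0=2, P1=1, P2=0, P3=3, P4=0, P5=4, P6=7, P7=1) → (P0=2, P1=1, P2=1, P3=0, P4=1, P5=6, P6=7, P7=1)
step 3: fire t3:  (P0=2, P1=1, P2=1, P3=0, P4=1, P5=6, P6=7, P7=1) → (P0=2, P1=2, P2=1, P3=0, P4=1, P5=8, P6=8, P7=0)
step 4: fire t1:  (P0=2, P1=2, P2=1, P3=0, P4=1, P5=8, P6=8, P7=0) → (P0=2, P1=0, P2=1, P3=0, P4=1, P5=8, P6=8, P7=1)
step 5: fire t3:  (P0=2, P1=0, P2=1, P3=0, P4=1, P5=8, P6=8, P7=1) → (P0=2, P1=1, P2=1, P3=0, P4=1, P5=10, P6=9, P7=0)

(P0=2, P1=1, P2=1, P3=0, P4=1, P5=10, P6=9, P7=0)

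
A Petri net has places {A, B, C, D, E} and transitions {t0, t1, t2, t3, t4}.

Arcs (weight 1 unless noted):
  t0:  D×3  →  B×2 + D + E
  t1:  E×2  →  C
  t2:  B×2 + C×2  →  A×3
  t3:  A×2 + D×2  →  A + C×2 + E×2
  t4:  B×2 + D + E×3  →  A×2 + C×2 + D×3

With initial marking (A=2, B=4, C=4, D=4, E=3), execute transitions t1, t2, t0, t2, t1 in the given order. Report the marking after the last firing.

(A=8, B=2, C=2, D=2, E=0)

step 1: fire t1:  (A=2, B=4, C=4, D=4, E=3) → (A=2, B=4, C=5, D=4, E=1)
step 2: fire t2:  (A=2, B=4, C=5, D=4, E=1) → (A=5, B=2, C=3, D=4, E=1)
step 3: fire t0:  (A=5, B=2, C=3, D=4, E=1) → (A=5, B=4, C=3, D=2, E=2)
step 4: fire t2:  (A=5, B=4, C=3, D=2, E=2) → (A=8, B=2, C=1, D=2, E=2)
step 5: fire t1:  (A=8, B=2, C=1, D=2, E=2) → (A=8, B=2, C=2, D=2, E=0)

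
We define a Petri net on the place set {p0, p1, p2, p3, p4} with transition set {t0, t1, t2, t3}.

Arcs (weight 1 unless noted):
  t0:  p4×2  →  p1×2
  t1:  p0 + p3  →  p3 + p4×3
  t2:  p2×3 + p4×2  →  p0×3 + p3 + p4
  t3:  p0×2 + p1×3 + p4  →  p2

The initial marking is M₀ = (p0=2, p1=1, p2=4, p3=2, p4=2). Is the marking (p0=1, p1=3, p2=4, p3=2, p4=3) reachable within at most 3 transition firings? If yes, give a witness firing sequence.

YES — reachable via ⟨t0, t1⟩ (2 firings)

step 1: fire t0:  (p0=2, p1=1, p2=4, p3=2, p4=2) → (p0=2, p1=3, p2=4, p3=2, p4=0)
step 2: fire t1:  (p0=2, p1=3, p2=4, p3=2, p4=0) → (p0=1, p1=3, p2=4, p3=2, p4=3)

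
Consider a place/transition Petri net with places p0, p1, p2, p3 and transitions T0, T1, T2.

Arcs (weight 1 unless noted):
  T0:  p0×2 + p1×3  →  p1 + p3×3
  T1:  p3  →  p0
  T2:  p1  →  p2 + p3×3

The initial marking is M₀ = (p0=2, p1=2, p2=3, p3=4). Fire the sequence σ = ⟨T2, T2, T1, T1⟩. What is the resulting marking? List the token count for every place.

step 1: fire T2:  (p0=2, p1=2, p2=3, p3=4) → (p0=2, p1=1, p2=4, p3=7)
step 2: fire T2:  (p0=2, p1=1, p2=4, p3=7) → (p0=2, p1=0, p2=5, p3=10)
step 3: fire T1:  (p0=2, p1=0, p2=5, p3=10) → (p0=3, p1=0, p2=5, p3=9)
step 4: fire T1:  (p0=3, p1=0, p2=5, p3=9) → (p0=4, p1=0, p2=5, p3=8)

(p0=4, p1=0, p2=5, p3=8)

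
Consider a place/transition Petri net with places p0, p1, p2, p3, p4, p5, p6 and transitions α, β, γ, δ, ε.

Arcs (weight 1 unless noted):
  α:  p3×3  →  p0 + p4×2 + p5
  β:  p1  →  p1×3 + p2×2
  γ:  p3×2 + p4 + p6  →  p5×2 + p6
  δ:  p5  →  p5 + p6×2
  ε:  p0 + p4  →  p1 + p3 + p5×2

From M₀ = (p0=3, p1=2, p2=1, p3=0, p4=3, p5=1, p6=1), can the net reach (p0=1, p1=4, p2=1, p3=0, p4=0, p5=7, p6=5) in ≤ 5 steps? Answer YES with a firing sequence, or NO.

YES — reachable via ⟨δ, δ, ε, ε, γ⟩ (5 firings)

step 1: fire δ:  (p0=3, p1=2, p2=1, p3=0, p4=3, p5=1, p6=1) → (p0=3, p1=2, p2=1, p3=0, p4=3, p5=1, p6=3)
step 2: fire δ:  (p0=3, p1=2, p2=1, p3=0, p4=3, p5=1, p6=3) → (p0=3, p1=2, p2=1, p3=0, p4=3, p5=1, p6=5)
step 3: fire ε:  (p0=3, p1=2, p2=1, p3=0, p4=3, p5=1, p6=5) → (p0=2, p1=3, p2=1, p3=1, p4=2, p5=3, p6=5)
step 4: fire ε:  (p0=2, p1=3, p2=1, p3=1, p4=2, p5=3, p6=5) → (p0=1, p1=4, p2=1, p3=2, p4=1, p5=5, p6=5)
step 5: fire γ:  (p0=1, p1=4, p2=1, p3=2, p4=1, p5=5, p6=5) → (p0=1, p1=4, p2=1, p3=0, p4=0, p5=7, p6=5)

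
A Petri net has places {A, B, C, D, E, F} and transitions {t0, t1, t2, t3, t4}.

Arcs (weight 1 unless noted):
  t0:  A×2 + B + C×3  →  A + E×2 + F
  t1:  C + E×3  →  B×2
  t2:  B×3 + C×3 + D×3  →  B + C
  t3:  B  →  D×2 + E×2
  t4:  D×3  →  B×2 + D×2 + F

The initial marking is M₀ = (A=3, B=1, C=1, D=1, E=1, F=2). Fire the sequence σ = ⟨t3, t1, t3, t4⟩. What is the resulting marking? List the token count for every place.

step 1: fire t3:  (A=3, B=1, C=1, D=1, E=1, F=2) → (A=3, B=0, C=1, D=3, E=3, F=2)
step 2: fire t1:  (A=3, B=0, C=1, D=3, E=3, F=2) → (A=3, B=2, C=0, D=3, E=0, F=2)
step 3: fire t3:  (A=3, B=2, C=0, D=3, E=0, F=2) → (A=3, B=1, C=0, D=5, E=2, F=2)
step 4: fire t4:  (A=3, B=1, C=0, D=5, E=2, F=2) → (A=3, B=3, C=0, D=4, E=2, F=3)

(A=3, B=3, C=0, D=4, E=2, F=3)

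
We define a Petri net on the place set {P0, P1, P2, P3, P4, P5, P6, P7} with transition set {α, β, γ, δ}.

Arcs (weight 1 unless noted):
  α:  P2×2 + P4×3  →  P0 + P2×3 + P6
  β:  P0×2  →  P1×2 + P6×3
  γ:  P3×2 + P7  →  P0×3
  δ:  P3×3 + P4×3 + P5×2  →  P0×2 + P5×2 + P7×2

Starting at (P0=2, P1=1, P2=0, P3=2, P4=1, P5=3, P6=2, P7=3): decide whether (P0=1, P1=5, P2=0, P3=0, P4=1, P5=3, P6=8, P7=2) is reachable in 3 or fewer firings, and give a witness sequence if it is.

YES — reachable via ⟨β, γ, β⟩ (3 firings)

step 1: fire β:  (P0=2, P1=1, P2=0, P3=2, P4=1, P5=3, P6=2, P7=3) → (P0=0, P1=3, P2=0, P3=2, P4=1, P5=3, P6=5, P7=3)
step 2: fire γ:  (P0=0, P1=3, P2=0, P3=2, P4=1, P5=3, P6=5, P7=3) → (P0=3, P1=3, P2=0, P3=0, P4=1, P5=3, P6=5, P7=2)
step 3: fire β:  (P0=3, P1=3, P2=0, P3=0, P4=1, P5=3, P6=5, P7=2) → (P0=1, P1=5, P2=0, P3=0, P4=1, P5=3, P6=8, P7=2)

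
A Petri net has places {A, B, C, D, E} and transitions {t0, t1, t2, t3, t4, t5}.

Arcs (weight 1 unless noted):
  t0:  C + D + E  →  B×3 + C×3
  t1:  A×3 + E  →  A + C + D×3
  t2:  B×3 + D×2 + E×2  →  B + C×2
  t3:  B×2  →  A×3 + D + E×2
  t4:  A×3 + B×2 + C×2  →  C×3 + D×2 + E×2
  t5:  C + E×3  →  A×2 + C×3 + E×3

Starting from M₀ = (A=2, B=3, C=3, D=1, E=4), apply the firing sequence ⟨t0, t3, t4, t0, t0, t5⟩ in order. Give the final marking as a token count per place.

(A=4, B=8, C=12, D=1, E=5)

step 1: fire t0:  (A=2, B=3, C=3, D=1, E=4) → (A=2, B=6, C=5, D=0, E=3)
step 2: fire t3:  (A=2, B=6, C=5, D=0, E=3) → (A=5, B=4, C=5, D=1, E=5)
step 3: fire t4:  (A=5, B=4, C=5, D=1, E=5) → (A=2, B=2, C=6, D=3, E=7)
step 4: fire t0:  (A=2, B=2, C=6, D=3, E=7) → (A=2, B=5, C=8, D=2, E=6)
step 5: fire t0:  (A=2, B=5, C=8, D=2, E=6) → (A=2, B=8, C=10, D=1, E=5)
step 6: fire t5:  (A=2, B=8, C=10, D=1, E=5) → (A=4, B=8, C=12, D=1, E=5)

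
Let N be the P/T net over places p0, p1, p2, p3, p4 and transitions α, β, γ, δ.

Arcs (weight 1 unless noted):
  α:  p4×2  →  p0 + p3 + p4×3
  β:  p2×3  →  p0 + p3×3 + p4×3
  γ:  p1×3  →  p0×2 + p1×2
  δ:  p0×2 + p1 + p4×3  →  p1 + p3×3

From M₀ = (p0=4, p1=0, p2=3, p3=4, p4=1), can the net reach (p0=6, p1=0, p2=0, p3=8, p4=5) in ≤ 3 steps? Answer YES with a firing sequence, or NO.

step 1: fire β:  (p0=4, p1=0, p2=3, p3=4, p4=1) → (p0=5, p1=0, p2=0, p3=7, p4=4)
step 2: fire α:  (p0=5, p1=0, p2=0, p3=7, p4=4) → (p0=6, p1=0, p2=0, p3=8, p4=5)

YES — reachable via ⟨β, α⟩ (2 firings)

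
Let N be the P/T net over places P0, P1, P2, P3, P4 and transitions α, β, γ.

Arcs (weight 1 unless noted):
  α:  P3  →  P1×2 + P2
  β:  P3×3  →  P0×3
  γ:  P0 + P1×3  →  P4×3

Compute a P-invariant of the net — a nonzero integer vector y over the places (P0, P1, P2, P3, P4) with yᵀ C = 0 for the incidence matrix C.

Incidence matrix C (rows=places, cols=transitions):
        α    β    γ
   P0   0    3   -1
   P1   2    0   -3
   P2   1    0    0
   P3  -1   -3    0
   P4   0    0    3

Candidate y = [3, -1, 5, 3, 0]; check y·C column-wise:
  col α: 3·0 + -1·2 + 5·1 + 3·-1 = 0
  col β: 3·3 + -1·0 + 5·0 + 3·-3 = 0
  col γ: 3·-1 + -1·-3 + 5·0 + 3·0 + 0·3 = 0

y = (P0:3, P1:-1, P2:5, P3:3, P4:0)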